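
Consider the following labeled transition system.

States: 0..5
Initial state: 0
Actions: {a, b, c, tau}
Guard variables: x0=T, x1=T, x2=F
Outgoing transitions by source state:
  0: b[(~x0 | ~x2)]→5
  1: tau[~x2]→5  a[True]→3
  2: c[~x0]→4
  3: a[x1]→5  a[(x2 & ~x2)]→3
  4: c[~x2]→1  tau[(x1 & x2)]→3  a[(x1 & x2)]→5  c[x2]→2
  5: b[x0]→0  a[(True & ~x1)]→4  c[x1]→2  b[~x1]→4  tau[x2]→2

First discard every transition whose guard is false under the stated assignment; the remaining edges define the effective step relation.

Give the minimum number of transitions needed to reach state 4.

Answer: UNREACHABLE

Trace:
BFS to 4:
  L0 = {0}
  L1 = {5}
  L2 = {2}
4 never appears.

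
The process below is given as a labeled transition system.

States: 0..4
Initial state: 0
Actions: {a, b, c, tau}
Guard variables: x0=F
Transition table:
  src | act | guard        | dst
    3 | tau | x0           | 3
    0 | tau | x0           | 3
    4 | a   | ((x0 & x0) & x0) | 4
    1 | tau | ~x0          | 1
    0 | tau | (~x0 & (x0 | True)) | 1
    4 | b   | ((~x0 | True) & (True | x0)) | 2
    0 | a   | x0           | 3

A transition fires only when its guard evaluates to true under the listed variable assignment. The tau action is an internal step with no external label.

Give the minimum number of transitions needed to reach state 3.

Answer: UNREACHABLE

Analysis:
Breadth-first toward 3:
  depth 0: {0}
  depth 1: {1}
3 never appears.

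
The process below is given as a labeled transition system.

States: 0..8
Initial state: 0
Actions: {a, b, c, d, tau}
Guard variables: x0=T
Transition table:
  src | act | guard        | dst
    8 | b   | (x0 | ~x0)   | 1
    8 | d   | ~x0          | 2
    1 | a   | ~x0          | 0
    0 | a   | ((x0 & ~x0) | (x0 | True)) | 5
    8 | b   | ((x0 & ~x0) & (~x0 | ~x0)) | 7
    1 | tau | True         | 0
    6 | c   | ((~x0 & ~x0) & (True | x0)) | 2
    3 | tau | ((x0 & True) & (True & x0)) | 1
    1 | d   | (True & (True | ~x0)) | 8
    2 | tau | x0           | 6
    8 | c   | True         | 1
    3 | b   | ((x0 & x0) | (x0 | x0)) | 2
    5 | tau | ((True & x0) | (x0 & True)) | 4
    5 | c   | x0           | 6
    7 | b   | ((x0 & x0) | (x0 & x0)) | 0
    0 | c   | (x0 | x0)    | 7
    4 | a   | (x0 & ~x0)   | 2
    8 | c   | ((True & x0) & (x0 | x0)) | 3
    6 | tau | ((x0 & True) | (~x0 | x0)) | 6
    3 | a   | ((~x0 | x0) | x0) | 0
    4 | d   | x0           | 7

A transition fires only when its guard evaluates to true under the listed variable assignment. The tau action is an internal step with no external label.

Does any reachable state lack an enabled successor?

Answer: DEADLOCK-FREE

Working:
Reachable = {0,4,5,6,7}
  0: a→5  c→7  [2 exit(s)]
  4: d→7  [1 exit(s)]
  5: c→6  tau→4  [2 exit(s)]
  6: tau→6  [1 exit(s)]
  7: b→0  [1 exit(s)]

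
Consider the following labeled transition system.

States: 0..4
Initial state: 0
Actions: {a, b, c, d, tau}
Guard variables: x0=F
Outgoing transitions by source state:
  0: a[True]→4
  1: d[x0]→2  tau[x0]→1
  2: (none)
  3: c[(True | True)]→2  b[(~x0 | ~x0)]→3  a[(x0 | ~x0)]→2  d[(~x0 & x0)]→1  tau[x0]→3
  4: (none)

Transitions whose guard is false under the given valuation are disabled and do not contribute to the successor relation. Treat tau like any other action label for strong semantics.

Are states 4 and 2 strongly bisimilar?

Bisimulation quotient by refinement:
  round 0: {{0,1,2,3,4}}
  round 1: {{0},{1,2,4},{3}}
Fixed point at round 2; 3 class(es).
class of 4: {1,2,4}; class of 2: {1,2,4}

Answer: BISIMILAR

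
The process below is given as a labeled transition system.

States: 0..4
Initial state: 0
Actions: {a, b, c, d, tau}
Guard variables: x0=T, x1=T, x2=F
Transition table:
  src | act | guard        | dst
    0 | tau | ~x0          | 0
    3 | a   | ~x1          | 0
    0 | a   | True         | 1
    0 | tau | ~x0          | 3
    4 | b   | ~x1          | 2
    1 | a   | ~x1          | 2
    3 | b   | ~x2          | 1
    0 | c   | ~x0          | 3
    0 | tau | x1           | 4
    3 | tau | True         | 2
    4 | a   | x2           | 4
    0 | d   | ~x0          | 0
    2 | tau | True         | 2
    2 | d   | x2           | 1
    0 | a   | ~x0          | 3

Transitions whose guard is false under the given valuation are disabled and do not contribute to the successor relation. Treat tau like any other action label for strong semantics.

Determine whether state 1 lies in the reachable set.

5 transition(s) survive guard evaluation.
depth 0: {0}
depth 1: {1,4}  now seen {0,1,4}
R = {0,1,4}
Path to 1: a

Answer: REACHABLE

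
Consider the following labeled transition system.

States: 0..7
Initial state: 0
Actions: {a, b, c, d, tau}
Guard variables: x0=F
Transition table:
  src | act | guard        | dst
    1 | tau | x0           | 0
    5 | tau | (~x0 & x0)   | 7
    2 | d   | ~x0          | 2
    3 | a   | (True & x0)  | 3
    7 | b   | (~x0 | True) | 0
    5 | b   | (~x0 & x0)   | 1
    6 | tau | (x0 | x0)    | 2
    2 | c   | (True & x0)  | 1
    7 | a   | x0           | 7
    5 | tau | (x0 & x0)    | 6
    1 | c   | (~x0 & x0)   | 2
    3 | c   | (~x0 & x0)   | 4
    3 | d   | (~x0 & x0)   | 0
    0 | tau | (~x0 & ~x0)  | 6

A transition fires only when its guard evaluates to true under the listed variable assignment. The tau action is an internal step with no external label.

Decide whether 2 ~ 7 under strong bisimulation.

Answer: NOT BISIMILAR

Trace:
Compute ~ classes (split until stable):
  round 0: {{0,1,2,3,4,5,6,7}}
  round 1: {{0},{1,3,4,5,6},{2},{7}}
Fixed point at round 2; 4 class(es).
[2]={2}  [7]={7}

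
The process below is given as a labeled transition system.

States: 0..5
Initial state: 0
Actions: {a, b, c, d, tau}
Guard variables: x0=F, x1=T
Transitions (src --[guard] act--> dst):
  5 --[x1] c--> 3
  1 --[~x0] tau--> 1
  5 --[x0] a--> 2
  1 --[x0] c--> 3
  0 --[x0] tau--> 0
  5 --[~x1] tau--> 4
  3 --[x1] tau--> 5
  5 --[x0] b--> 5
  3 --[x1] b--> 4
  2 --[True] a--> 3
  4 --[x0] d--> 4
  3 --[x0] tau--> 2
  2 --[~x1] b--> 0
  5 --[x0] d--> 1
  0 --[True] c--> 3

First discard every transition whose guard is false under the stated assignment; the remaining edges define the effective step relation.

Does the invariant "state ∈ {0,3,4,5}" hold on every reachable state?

Inv-set: {0,3,4,5}
R = {0,3,4,5}
  0: ✓
  3: ✓
  4: ✓
  5: ✓

Answer: INVARIANT HOLDS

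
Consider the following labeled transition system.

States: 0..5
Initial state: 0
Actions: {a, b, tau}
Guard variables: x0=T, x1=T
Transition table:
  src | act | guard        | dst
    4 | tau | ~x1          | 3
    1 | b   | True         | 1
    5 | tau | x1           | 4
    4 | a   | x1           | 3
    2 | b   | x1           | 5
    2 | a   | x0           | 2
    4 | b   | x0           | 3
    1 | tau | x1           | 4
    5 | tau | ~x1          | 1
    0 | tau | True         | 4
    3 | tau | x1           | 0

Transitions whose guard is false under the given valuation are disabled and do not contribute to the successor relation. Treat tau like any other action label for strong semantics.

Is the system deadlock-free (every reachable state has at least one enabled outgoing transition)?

Reachable = {0,3,4}
  0: tau→4  [deg 1]
  3: tau→0  [deg 1]
  4: a→3  b→3  [deg 2]

Answer: DEADLOCK-FREE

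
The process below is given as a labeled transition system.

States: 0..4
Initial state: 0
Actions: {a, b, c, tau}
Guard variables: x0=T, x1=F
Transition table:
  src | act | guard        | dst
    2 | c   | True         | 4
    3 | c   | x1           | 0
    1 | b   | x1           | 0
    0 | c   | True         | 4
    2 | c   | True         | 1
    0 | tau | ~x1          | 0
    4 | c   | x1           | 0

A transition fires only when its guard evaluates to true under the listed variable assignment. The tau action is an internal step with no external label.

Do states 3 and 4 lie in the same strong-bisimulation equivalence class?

Refine partition for ~:
  π0 = {{0,1,2,3,4}}
  π1 = {{0},{1,3,4},{2}}
3 equivalence class(es) (converged in 2)
class of 3: {1,3,4}; class of 4: {1,3,4}

Answer: BISIMILAR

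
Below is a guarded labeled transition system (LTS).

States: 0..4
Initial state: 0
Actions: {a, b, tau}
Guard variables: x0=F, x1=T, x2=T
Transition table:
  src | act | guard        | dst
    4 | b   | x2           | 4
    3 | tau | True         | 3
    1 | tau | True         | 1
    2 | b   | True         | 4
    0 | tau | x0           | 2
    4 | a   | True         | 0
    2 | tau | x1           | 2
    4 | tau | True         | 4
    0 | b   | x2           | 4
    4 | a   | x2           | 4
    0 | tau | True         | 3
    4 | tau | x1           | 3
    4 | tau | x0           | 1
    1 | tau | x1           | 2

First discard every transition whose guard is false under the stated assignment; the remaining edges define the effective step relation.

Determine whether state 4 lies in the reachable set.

Answer: REACHABLE

Working:
After dropping false guards: 12 live edges.
depth 0: {0}
depth 1: {3,4}  now seen {0,3,4}
Reach set: {0,3,4}
trace reaching 4: b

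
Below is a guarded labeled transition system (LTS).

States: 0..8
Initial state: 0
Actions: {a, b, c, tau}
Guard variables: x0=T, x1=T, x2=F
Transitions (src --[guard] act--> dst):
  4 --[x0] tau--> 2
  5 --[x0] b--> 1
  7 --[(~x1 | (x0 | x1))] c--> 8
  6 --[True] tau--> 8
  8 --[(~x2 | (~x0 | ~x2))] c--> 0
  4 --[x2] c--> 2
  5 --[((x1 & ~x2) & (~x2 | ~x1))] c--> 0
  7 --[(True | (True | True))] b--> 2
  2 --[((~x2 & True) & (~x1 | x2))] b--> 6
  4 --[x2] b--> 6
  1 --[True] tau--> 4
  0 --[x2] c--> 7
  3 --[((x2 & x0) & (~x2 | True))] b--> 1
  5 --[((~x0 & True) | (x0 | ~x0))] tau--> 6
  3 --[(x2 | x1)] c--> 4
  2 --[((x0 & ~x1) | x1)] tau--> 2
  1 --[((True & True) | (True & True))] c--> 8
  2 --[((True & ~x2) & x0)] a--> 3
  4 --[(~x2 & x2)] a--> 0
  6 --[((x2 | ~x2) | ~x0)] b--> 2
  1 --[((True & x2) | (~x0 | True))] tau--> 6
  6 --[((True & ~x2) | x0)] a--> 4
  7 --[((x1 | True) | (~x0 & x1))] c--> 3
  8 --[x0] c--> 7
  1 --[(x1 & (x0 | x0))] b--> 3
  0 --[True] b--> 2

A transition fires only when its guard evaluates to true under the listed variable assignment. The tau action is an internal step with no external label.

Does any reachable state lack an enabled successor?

Answer: DEADLOCK-FREE

Analysis:
Reach set: {0,2,3,4}
  0: b→2  [1 exit(s)]
  2: a→3  tau→2  [2 exit(s)]
  3: c→4  [1 exit(s)]
  4: tau→2  [1 exit(s)]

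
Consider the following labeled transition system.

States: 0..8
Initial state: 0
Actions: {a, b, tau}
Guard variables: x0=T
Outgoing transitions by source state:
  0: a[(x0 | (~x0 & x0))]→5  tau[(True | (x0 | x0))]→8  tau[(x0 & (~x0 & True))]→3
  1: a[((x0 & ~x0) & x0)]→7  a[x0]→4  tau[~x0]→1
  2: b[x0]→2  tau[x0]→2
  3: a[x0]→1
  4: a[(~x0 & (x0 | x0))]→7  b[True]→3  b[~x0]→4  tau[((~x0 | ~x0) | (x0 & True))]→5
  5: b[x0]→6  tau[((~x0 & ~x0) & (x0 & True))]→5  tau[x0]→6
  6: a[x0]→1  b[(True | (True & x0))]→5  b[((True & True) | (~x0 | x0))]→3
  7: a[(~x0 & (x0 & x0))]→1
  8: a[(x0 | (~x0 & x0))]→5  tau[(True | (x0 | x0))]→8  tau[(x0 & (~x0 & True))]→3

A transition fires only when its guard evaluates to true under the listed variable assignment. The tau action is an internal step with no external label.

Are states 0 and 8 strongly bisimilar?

Answer: BISIMILAR

Analysis:
Bisimulation quotient by refinement:
  π0 = {{0,1,2,3,4,5,6,7,8}}
  π1 = {{0,8},{1,3},{2,4,5},{6},{7}}
  π2 = {{0,8},{1},{2},{3},{4},{5},{6},{7}}
8 equivalence class(es) (converged in 3)
[0]={0,8}  [8]={0,8}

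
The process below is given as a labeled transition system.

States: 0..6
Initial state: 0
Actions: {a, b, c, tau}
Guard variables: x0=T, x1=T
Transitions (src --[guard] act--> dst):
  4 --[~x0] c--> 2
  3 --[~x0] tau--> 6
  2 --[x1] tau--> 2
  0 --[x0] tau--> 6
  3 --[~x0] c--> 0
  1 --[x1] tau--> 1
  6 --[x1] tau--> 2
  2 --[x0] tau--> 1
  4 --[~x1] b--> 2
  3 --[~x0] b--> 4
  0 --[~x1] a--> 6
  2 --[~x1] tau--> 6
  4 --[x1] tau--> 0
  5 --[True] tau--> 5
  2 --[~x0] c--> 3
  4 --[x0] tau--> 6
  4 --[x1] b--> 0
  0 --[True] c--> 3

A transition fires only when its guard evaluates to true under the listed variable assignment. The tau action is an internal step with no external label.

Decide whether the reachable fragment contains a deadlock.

Answer: DEADLOCK at state 3

Trace:
Reach set: {0,1,2,3,6}
  0: c→3  tau→6  [2 out]
  1: tau→1  [1 out]
  2: tau→1  tau→2  [2 out]
  3: ∅  [STUCK]
  6: tau→2  [1 out]
trace reaching 3: c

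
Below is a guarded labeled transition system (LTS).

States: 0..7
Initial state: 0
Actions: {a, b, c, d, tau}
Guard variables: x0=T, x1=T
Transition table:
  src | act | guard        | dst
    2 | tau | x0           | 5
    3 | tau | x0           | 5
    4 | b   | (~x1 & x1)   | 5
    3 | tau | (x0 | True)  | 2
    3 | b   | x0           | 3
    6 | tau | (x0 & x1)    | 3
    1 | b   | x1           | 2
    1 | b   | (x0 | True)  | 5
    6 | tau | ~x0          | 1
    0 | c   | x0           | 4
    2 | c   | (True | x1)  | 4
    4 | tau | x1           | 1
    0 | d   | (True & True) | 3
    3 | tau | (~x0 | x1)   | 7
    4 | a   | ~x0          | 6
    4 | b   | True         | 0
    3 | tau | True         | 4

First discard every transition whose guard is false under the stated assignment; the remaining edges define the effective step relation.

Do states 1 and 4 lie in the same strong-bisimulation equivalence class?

Answer: NOT BISIMILAR

Working:
Compute ~ classes (split until stable):
  round 0: {{0,1,2,3,4,5,6,7}}
  round 1: {{0},{1},{2},{3,4},{5,7},{6}}
  round 2: {{0},{1},{2},{3},{4},{5,7},{6}}
7 equivalence class(es) (converged in 3)
[1]={1}  [4]={4}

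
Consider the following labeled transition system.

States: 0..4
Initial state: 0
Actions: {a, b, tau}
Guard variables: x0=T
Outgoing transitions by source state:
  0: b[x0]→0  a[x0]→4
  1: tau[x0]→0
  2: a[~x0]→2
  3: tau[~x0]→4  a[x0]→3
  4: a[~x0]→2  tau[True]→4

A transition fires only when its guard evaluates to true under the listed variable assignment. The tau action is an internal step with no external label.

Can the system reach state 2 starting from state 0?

Answer: UNREACHABLE

Working:
5 transition(s) survive guard evaluation.
L0 = {0}
L1 = {4}  now seen {0,4}
Reachable = {0,4}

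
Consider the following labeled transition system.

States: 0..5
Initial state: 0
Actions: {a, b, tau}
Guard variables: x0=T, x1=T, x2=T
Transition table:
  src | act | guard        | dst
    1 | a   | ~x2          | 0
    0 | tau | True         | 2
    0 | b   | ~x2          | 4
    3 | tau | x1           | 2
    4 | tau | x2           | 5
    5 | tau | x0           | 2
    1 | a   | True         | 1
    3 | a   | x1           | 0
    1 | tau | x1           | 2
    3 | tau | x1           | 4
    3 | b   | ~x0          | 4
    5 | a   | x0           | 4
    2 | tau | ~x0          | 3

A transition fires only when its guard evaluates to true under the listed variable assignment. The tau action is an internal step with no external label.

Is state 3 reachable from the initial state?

Guard filter leaves 9 enabled edge(s).
Layer 0: {0}
Layer 1: {2}  cumulative {0,2}
R = {0,2}

Answer: UNREACHABLE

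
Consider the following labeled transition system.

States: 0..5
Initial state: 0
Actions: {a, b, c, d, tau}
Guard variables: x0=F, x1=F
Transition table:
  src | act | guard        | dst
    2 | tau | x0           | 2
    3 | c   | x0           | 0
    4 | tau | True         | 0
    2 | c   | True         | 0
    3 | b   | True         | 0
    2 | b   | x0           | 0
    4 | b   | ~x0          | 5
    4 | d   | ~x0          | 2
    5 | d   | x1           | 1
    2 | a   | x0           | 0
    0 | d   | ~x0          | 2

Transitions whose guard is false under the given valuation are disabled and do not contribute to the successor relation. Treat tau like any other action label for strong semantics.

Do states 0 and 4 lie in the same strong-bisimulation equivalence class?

Answer: NOT BISIMILAR

Trace:
Compute ~ classes (split until stable):
  π0 = {{0,1,2,3,4,5}}
  π1 = {{0},{1,5},{2},{3},{4}}
5 equivalence class(es) (converged in 2)
class of 0: {0}; class of 4: {4}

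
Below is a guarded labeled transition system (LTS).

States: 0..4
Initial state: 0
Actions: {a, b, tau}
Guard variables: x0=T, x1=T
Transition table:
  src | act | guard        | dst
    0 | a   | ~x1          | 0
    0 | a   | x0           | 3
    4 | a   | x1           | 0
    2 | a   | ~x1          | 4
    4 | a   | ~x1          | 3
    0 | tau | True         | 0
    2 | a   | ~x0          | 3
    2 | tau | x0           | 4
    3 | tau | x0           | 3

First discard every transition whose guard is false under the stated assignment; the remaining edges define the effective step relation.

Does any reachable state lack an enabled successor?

Reachable = {0,3}
  0: a→3  tau→0  [2 exit(s)]
  3: tau→3  [1 exit(s)]

Answer: DEADLOCK-FREE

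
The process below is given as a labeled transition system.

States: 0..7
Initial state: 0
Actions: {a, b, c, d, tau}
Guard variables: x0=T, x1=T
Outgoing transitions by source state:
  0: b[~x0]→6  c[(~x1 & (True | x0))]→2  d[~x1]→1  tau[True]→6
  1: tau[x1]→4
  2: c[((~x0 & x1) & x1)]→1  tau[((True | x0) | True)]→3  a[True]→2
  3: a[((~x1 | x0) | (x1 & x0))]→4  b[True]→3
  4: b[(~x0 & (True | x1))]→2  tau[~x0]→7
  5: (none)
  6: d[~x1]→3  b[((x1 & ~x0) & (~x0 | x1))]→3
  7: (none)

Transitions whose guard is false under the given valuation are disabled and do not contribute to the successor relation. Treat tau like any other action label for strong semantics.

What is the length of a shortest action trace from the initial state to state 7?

BFS to 7:
  Layer 0: {0}
  Layer 1: {6}
7 never appears.

Answer: UNREACHABLE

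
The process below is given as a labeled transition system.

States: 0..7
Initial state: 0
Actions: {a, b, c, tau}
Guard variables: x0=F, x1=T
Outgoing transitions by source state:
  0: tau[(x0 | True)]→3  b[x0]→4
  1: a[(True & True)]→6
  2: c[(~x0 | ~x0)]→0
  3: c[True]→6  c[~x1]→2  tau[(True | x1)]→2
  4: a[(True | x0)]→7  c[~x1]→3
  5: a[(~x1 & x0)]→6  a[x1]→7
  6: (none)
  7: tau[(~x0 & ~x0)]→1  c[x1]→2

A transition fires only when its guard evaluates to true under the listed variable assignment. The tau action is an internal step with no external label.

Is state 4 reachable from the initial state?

Guard filter leaves 9 enabled edge(s).
depth 0: {0}
depth 1: {3}  cumulative {0,3}
depth 2: {2,6}  cumulative {0,2,3,6}
R = {0,2,3,6}

Answer: UNREACHABLE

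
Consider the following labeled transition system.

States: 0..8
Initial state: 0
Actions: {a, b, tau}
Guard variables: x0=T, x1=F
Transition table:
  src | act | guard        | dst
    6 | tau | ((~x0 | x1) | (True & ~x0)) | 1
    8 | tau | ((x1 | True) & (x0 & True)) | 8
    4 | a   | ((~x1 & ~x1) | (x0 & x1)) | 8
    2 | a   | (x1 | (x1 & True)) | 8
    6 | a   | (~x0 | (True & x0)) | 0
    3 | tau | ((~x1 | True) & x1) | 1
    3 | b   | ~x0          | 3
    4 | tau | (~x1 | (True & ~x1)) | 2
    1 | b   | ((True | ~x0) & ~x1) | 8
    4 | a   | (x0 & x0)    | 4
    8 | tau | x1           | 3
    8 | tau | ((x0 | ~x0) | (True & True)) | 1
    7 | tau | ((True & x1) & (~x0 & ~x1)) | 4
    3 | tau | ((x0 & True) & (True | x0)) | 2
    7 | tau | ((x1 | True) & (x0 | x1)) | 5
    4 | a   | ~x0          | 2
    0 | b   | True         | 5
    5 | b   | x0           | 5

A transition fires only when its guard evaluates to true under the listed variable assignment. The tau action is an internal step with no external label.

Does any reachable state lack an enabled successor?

Answer: DEADLOCK-FREE

Trace:
Reach set: {0,5}
  0: b→5  [1 out]
  5: b→5  [1 out]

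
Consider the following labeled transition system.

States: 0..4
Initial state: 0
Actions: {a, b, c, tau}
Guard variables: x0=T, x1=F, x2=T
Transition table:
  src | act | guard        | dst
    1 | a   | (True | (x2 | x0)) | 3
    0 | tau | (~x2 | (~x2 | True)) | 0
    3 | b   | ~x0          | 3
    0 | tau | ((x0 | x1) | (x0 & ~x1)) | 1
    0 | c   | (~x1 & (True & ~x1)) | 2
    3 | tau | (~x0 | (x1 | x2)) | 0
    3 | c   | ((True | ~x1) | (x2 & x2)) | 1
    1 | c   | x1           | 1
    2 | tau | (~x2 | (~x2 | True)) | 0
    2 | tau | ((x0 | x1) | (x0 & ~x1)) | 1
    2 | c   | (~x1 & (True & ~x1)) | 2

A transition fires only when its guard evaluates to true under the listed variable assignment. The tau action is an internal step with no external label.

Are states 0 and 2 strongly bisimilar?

Answer: BISIMILAR

Working:
Bisimulation quotient by refinement:
  round 0: {{0,1,2,3,4}}
  round 1: {{0,2,3},{1},{4}}
  round 2: {{0,2},{1},{3},{4}}
stable after 3 split(s): 4 block(s)
class of 0: {0,2}; class of 2: {0,2}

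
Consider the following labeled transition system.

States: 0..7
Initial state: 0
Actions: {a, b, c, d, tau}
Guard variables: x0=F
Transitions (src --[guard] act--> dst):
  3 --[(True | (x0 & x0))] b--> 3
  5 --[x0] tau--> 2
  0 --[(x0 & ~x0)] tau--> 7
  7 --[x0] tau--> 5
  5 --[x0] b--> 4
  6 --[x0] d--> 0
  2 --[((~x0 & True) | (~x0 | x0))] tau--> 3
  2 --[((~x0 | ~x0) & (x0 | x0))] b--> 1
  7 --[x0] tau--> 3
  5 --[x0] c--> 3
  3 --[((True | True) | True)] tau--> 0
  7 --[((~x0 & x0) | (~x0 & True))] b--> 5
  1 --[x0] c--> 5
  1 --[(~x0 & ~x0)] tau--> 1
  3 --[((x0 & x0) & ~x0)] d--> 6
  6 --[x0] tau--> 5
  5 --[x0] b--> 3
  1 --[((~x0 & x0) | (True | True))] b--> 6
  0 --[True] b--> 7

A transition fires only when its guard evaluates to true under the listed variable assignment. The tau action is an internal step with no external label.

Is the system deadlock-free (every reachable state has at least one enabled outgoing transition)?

Reach set: {0,5,7}
  0: b→7  [1 out]
  5: ∅  [STUCK]
  7: b→5  [1 out]
witness 5: b·b

Answer: DEADLOCK at state 5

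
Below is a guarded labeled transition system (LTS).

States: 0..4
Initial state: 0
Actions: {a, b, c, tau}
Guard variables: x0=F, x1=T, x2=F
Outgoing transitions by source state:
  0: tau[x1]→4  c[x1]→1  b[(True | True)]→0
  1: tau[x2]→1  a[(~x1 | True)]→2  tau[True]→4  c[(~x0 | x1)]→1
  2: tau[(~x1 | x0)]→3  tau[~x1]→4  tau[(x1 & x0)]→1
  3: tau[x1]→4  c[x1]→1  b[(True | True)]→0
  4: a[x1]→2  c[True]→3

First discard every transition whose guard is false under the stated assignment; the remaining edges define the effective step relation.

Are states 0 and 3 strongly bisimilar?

Bisimulation quotient by refinement:
  P[0] = {{0,1,2,3,4}}
  P[1] = {{0,3},{1},{2},{4}}
stable after 2 split(s): 4 block(s)
[0]={0,3}  [3]={0,3}

Answer: BISIMILAR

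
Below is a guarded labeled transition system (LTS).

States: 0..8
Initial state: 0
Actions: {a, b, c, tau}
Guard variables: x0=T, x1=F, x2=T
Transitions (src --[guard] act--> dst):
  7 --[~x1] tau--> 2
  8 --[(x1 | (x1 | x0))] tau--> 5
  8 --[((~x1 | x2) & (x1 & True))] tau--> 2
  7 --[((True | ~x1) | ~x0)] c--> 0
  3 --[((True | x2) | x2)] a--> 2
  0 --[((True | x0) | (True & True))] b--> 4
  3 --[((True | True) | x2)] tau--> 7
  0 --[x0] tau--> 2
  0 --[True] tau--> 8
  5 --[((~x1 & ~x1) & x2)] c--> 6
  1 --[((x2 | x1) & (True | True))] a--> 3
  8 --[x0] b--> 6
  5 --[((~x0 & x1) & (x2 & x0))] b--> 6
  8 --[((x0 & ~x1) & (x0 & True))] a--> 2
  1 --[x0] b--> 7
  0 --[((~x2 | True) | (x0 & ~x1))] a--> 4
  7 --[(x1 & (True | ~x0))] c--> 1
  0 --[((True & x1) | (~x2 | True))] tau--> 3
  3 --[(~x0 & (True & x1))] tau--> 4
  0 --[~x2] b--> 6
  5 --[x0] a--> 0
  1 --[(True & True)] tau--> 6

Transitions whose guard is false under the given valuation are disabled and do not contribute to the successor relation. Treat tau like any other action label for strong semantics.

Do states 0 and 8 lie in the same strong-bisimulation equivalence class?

Answer: NOT BISIMILAR

Analysis:
Compute ~ classes (split until stable):
  round 0: {{0,1,2,3,4,5,6,7,8}}
  round 1: {{0,1,8},{2,4,6},{3},{5},{7}}
  round 2: {{0},{1},{2,4,6},{3},{5},{7},{8}}
Fixed point at round 3; 7 class(es).
0∈{0}, 8∈{8}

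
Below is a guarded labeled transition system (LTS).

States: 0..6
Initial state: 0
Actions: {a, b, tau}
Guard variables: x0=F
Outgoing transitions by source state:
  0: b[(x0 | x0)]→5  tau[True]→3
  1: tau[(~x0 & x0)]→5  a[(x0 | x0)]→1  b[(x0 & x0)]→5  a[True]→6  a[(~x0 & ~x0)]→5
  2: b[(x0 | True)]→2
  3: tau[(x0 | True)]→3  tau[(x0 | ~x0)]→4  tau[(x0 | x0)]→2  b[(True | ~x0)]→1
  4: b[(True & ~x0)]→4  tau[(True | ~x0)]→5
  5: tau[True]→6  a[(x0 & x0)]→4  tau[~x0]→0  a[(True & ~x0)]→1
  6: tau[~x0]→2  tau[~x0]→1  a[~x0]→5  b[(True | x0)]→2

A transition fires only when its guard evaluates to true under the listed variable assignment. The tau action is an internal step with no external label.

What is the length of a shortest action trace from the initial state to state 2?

Breadth-first toward 2:
  Layer 0: {0}
  Layer 1: {3}
  Layer 2: {1,4}
  Layer 3: {5,6}
  Layer 4: {2}
2 enters at depth 4; path tau·b·a·b

Answer: 4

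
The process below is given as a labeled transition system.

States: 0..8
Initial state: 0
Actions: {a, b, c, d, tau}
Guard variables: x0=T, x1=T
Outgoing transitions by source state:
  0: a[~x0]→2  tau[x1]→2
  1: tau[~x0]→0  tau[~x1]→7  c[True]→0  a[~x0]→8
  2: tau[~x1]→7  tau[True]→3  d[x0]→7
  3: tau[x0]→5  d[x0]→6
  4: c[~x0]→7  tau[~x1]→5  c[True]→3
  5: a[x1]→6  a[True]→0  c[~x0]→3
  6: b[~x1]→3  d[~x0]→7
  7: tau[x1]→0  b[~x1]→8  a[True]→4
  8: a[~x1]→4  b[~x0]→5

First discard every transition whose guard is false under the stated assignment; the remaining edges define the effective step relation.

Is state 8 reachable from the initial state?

After dropping false guards: 11 live edges.
L0 = {0}
L1 = {2}  cumulative {0,2}
L2 = {3,7}  cumulative {0,2,3,7}
L3 = {4,5,6}  cumulative {0,2,3,4,5,6,7}
Reach set: {0,2,3,4,5,6,7}

Answer: UNREACHABLE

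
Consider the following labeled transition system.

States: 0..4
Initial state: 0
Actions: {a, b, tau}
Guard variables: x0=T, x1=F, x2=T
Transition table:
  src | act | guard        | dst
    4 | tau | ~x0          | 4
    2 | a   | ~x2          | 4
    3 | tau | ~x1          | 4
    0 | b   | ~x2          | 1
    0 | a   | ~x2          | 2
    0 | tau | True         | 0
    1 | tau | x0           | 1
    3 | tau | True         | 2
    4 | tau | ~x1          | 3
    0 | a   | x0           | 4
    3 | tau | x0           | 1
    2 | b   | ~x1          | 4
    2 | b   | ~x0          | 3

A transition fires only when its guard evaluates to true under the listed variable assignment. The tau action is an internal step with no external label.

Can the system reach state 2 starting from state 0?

Answer: REACHABLE

Working:
8 transition(s) survive guard evaluation.
Layer 0: {0}
Layer 1: {4}  now seen {0,4}
Layer 2: {3}  now seen {0,3,4}
Layer 3: {1,2}  now seen {0,1,2,3,4}
Reach set: {0,1,2,3,4}
Path to 2: a·tau·tau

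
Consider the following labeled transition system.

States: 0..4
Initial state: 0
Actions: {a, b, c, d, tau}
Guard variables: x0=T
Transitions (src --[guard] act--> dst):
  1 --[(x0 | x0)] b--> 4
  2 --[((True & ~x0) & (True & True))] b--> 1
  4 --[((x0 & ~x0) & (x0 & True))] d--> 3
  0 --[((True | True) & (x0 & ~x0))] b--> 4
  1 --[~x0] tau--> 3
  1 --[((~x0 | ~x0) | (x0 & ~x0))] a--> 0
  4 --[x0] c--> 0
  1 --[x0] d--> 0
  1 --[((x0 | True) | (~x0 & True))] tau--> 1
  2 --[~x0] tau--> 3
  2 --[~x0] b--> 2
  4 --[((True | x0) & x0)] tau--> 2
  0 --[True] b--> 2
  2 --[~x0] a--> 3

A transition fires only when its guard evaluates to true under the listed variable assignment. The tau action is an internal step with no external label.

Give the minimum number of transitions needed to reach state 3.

Layered search for 3:
  depth 0: {0}
  depth 1: {2}
3 never appears.

Answer: UNREACHABLE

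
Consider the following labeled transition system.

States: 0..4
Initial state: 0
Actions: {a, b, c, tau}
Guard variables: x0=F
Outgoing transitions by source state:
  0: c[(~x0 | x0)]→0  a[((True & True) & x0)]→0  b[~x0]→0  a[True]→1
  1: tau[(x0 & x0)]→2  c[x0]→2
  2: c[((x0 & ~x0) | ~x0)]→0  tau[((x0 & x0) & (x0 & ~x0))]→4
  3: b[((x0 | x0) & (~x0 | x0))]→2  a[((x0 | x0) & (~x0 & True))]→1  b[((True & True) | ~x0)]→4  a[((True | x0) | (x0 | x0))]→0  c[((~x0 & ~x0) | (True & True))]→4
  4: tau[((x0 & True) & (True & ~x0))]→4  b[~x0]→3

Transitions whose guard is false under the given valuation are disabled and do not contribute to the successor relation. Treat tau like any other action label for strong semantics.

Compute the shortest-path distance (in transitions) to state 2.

Answer: UNREACHABLE

Trace:
Layered search for 2:
  depth 0: {0}
  depth 1: {1}
2 never appears.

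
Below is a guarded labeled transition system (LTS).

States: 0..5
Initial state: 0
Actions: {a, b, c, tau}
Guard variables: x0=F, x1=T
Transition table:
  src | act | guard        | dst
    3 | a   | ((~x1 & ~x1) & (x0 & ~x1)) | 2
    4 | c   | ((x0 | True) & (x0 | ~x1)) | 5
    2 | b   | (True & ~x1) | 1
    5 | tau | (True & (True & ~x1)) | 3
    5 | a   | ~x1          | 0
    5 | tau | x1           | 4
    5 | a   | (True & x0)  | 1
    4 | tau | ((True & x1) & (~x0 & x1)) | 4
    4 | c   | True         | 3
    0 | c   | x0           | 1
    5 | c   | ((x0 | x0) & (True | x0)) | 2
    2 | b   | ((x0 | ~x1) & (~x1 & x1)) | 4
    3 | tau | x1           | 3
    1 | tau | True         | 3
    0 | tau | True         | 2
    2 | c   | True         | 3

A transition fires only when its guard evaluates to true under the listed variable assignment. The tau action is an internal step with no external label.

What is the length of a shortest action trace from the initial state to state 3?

Answer: 2

Trace:
BFS to 3:
  Layer 0: {0}
  Layer 1: {2}
  Layer 2: {3}
3 enters at depth 2; path tau·c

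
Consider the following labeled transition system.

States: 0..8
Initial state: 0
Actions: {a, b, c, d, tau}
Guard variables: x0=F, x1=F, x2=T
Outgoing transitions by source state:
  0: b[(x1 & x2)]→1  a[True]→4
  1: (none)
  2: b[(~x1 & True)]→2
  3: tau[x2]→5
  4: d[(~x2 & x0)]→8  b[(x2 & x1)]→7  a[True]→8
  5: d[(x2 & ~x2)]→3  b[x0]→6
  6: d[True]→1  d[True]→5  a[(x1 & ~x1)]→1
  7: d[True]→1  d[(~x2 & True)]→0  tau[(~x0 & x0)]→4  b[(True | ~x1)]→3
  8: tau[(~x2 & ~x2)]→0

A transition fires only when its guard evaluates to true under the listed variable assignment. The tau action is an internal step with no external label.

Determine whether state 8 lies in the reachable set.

Guard filter leaves 8 enabled edge(s).
depth 0: {0}
depth 1: {4}  total {0,4}
depth 2: {8}  total {0,4,8}
R = {0,4,8}
Path to 8: a·a

Answer: REACHABLE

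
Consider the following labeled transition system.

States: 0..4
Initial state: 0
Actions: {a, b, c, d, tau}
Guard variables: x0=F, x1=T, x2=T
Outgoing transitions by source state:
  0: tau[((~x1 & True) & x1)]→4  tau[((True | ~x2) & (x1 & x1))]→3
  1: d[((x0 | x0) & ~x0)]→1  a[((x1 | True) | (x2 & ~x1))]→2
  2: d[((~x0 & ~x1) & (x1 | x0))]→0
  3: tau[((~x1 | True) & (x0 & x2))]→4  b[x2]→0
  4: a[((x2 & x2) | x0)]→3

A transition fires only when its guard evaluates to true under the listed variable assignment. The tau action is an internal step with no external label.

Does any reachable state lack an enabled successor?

Answer: DEADLOCK-FREE

Analysis:
Reach set: {0,3}
  0: tau→3  [deg 1]
  3: b→0  [deg 1]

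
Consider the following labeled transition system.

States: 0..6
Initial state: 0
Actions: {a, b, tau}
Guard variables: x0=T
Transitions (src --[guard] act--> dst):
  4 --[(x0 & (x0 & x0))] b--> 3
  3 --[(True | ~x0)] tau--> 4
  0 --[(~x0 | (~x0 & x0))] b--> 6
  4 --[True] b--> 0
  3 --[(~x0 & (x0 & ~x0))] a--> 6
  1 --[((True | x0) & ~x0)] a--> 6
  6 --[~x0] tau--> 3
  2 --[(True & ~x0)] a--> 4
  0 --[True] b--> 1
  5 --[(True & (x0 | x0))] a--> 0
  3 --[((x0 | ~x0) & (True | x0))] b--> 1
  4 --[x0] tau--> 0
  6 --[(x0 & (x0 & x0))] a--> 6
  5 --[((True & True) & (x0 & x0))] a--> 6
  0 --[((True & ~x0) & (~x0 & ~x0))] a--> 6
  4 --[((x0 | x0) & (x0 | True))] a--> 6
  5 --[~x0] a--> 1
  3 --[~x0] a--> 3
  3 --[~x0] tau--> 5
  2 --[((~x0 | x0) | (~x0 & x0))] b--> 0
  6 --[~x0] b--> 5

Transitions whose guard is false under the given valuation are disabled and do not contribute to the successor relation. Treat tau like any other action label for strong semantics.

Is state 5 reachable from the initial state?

Guard filter leaves 11 enabled edge(s).
L0 = {0}
L1 = {1}  total {0,1}
Reachable = {0,1}

Answer: UNREACHABLE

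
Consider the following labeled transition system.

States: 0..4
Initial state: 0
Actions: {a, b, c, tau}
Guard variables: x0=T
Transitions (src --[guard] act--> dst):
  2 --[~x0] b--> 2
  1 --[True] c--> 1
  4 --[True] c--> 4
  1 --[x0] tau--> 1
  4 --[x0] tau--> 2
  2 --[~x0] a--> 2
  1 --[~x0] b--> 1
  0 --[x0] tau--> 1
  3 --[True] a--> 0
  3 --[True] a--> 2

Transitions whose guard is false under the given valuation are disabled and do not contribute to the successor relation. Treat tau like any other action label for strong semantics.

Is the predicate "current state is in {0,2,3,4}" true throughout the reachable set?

Answer: INVARIANT VIOLATED at state 1

Trace:
Inv-set: {0,2,3,4}
Reachable = {0,1}
  0: ✓
  1: VIOLATES
reach 1 via tau — violates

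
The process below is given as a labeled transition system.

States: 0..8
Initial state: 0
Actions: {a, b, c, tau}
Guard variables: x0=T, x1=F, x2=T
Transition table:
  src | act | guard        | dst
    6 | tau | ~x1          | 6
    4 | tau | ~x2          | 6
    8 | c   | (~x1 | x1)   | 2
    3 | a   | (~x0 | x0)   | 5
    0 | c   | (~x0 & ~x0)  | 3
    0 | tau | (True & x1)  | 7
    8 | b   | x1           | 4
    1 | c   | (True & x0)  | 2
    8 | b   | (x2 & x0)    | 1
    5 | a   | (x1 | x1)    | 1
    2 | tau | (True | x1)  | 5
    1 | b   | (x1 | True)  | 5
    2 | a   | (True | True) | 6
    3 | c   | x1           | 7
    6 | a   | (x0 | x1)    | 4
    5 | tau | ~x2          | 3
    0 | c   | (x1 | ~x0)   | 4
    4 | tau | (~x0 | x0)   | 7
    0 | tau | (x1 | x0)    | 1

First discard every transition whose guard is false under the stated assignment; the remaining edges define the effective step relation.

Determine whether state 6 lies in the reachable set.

11 transition(s) survive guard evaluation.
L0 = {0}
L1 = {1}  cumulative {0,1}
L2 = {2,5}  cumulative {0,1,2,5}
L3 = {6}  cumulative {0,1,2,5,6}
L4 = {4}  cumulative {0,1,2,4,5,6}
L5 = {7}  cumulative {0,1,2,4,5,6,7}
R = {0,1,2,4,5,6,7}
witness 6: tau·c·a

Answer: REACHABLE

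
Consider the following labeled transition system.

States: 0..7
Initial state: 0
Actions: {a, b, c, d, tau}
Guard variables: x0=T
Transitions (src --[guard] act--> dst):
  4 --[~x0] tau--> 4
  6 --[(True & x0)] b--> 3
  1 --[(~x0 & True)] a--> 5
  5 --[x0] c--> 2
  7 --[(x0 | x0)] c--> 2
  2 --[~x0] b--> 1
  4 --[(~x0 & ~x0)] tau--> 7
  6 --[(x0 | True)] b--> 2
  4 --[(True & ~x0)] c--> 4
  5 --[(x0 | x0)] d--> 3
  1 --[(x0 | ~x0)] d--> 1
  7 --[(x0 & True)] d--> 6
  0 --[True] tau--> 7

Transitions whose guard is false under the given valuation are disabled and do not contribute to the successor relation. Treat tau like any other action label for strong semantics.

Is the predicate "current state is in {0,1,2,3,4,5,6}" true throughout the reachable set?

Safe = {0,1,2,3,4,5,6}
R = {0,2,3,6,7}
  0: ✓
  2: ✓
  3: ✓
  6: ✓
  7: outside
reach 7 via tau — violates

Answer: INVARIANT VIOLATED at state 7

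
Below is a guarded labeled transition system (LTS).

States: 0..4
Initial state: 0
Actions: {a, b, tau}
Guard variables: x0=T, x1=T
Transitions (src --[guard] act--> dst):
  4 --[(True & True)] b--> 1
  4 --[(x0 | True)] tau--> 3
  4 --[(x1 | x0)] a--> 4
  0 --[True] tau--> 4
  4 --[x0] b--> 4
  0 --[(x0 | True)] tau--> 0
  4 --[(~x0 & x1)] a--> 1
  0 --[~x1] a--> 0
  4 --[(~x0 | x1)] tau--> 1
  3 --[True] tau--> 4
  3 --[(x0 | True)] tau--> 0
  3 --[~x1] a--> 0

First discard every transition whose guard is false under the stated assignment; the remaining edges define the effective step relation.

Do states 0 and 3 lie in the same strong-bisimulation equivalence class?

Answer: BISIMILAR

Trace:
Compute ~ classes (split until stable):
  π0 = {{0,1,2,3,4}}
  π1 = {{0,3},{1,2},{4}}
3 equivalence class(es) (converged in 2)
[0]={0,3}  [3]={0,3}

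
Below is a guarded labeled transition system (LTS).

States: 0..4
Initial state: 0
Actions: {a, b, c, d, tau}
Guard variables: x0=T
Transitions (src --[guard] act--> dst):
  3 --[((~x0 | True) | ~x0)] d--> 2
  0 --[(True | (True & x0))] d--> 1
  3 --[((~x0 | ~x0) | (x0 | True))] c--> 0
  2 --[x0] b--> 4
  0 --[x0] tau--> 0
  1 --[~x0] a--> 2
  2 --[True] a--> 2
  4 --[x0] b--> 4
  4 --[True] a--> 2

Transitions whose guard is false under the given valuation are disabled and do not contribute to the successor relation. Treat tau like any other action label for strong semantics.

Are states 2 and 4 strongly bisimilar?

Compute ~ classes (split until stable):
  P[0] = {{0,1,2,3,4}}
  P[1] = {{0},{1},{2,4},{3}}
stable after 2 split(s): 4 block(s)
2∈{2,4}, 4∈{2,4}

Answer: BISIMILAR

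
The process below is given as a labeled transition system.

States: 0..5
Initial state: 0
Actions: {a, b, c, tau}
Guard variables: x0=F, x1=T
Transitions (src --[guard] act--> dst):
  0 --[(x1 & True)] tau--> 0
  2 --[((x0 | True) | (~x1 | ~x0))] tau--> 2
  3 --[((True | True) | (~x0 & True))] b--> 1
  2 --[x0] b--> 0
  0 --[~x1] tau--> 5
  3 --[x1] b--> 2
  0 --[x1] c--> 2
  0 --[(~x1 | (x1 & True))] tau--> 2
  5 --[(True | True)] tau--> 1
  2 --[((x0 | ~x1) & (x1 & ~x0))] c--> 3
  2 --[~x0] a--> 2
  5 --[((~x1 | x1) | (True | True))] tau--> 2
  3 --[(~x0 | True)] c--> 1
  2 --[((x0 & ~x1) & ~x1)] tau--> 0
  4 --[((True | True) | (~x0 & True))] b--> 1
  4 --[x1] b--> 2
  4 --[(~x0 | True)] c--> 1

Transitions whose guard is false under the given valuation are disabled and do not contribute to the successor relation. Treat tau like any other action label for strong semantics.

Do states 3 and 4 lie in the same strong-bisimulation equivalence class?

Compute ~ classes (split until stable):
  π0 = {{0,1,2,3,4,5}}
  π1 = {{0},{1},{2},{3,4},{5}}
stable after 2 split(s): 5 block(s)
class of 3: {3,4}; class of 4: {3,4}

Answer: BISIMILAR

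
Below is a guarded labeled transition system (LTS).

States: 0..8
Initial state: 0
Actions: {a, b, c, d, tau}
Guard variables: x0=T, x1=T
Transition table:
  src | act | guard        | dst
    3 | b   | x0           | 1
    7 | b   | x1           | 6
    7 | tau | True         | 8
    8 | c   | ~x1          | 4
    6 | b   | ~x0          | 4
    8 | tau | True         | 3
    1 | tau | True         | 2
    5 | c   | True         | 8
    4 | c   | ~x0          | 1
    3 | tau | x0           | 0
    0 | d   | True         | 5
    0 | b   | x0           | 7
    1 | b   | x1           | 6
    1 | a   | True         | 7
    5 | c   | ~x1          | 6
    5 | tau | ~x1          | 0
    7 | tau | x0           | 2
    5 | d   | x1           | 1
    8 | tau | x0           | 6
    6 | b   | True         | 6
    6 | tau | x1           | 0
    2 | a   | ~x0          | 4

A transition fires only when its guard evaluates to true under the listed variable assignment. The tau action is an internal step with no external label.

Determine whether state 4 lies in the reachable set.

Answer: UNREACHABLE

Trace:
Guard filter leaves 16 enabled edge(s).
Layer 0: {0}
Layer 1: {5,7}  now seen {0,5,7}
Layer 2: {1,2,6,8}  now seen {0,1,2,5,6,7,8}
Layer 3: {3}  now seen {0,1,2,3,5,6,7,8}
R = {0,1,2,3,5,6,7,8}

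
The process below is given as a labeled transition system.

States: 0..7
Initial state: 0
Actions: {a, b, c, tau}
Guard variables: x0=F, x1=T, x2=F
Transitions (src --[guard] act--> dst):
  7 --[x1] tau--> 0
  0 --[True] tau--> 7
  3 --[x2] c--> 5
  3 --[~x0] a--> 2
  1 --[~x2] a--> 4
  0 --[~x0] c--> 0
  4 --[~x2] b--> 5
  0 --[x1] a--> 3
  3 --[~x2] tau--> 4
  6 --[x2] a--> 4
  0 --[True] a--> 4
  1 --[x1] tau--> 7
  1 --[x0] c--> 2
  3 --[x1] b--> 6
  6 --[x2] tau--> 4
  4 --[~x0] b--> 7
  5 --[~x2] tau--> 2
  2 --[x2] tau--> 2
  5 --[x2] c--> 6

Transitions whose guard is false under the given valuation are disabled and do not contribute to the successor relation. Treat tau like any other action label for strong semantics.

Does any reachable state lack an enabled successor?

Answer: DEADLOCK at state 2

Trace:
Reach set: {0,2,3,4,5,6,7}
  0: a→3  a→4  c→0  tau→7  [4 exit(s)]
  2: ∅  [deadlock]
  3: a→2  b→6  tau→4  [3 exit(s)]
  4: b→5  b→7  [2 exit(s)]
  5: tau→2  [1 exit(s)]
  6: ∅  [deadlock]
  7: tau→0  [1 exit(s)]
witness 2: a·a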